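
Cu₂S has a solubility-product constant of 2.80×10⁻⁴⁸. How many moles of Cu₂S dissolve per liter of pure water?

Cu₂S(s) ⇌ 2 Cu⁺(aq) + S²⁻(aq)
With molar solubility s: [Cu⁺] = 2s, [S²⁻] = s.
Ksp = [Cu⁺]^2[S²⁻] = (2s)^2 · s = 4s^3
4s^3 = 2.80×10⁻⁴⁸  ⇒  s^3 = 7.00×10⁻⁴⁹
s = 8.88×10⁻¹⁷ mol L⁻¹

8.88×10⁻¹⁷ M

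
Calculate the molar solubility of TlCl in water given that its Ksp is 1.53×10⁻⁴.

TlCl(s) ⇌ Tl⁺(aq) + Cl⁻(aq)
With molar solubility s: [Tl⁺] = s, [Cl⁻] = s.
Ksp = [Tl⁺][Cl⁻] = s · s = s^2
s^2 = 1.53×10⁻⁴
s = (1.53×10⁻⁴)^(1/2) = 1.24×10⁻² mol/L

1.24×10⁻² M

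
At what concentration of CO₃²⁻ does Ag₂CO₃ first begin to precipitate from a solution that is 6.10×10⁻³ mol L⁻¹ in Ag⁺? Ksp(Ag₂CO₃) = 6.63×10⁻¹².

1.78×10⁻⁷ M

Precipitation of each salt begins when its ion product equals Ksp.
Ag₂CO₃(s) ⇌ 2 Ag⁺(aq) + CO₃²⁻(aq)
Ksp = [Ag⁺]^2[CO₃²⁻] = [CO₃²⁻](6.10×10⁻³)^2
[CO₃²⁻] = 6.63×10⁻¹² / (6.10×10⁻³)^2 = 1.78×10⁻⁷
[CO₃²⁻] = 1.78×10⁻⁷ mol L⁻¹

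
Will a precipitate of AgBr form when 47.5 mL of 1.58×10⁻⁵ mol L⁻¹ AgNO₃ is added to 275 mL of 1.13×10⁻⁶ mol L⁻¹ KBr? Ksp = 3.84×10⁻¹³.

The combined volume is 322.5 mL.
[Ag⁺] = (1.58×10⁻⁵)(47.5)/322.5 = 2.33×10⁻⁶ mol L⁻¹
[Br⁻] = (1.13×10⁻⁶)(275)/322.5 = 9.64×10⁻⁷ mol L⁻¹
Q = [Ag⁺][Br⁻] = 2.24×10⁻¹²
Since Q (2.24×10⁻¹²) exceeds Ksp (3.84×10⁻¹³), AgBr will precipitate.

Yes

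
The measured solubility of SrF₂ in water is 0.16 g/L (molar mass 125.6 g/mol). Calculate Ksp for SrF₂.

s = (0.16 g L⁻¹)/(125.6 g mol⁻¹) = 1.274×10⁻³ M
SrF₂(s) ⇌ Sr²⁺(aq) + 2 F⁻(aq)
Let s be the molar solubility. Then [Sr²⁺] = s and [F⁻] = 2s.
Ksp = [Sr²⁺][F⁻]^2 = s · (2s)^2 = 4s^3
Ksp = 4 × (1.274×10⁻³)^3 = 8.3×10⁻⁹

Ksp = 8.3×10⁻⁹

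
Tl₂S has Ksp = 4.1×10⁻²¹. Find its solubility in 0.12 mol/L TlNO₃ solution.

Tl₂S(s) ⇌ 2 Tl⁺(aq) + S²⁻(aq)
Let s be the solubility of Tl₂S here. The common ion gives [Tl⁺] ≈ 0.12 mol/L, and [S²⁻] = s.
Ksp = [Tl⁺]^2[S²⁻] = (0.12)^2s
s = 4.1×10⁻²¹ / (0.12)^2 = 2.8×10⁻¹⁹
s = 2.8×10⁻¹⁹ mol/L

2.8×10⁻¹⁹ M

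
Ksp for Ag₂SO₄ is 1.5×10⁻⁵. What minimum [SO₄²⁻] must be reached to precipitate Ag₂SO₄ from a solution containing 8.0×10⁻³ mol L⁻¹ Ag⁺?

The threshold for precipitation is Q = Ksp.
Ag₂SO₄(s) ⇌ 2 Ag⁺(aq) + SO₄²⁻(aq)
Ksp = [Ag⁺]^2[SO₄²⁻] = [SO₄²⁻](8.0×10⁻³)^2
[SO₄²⁻] = 1.5×10⁻⁵ / (8.0×10⁻³)^2 = 0.23
[SO₄²⁻] = 0.23 mol L⁻¹

0.23 M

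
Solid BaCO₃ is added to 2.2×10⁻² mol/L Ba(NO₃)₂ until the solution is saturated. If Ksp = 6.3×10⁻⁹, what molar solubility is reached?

BaCO₃(s) ⇌ Ba²⁺(aq) + CO₃²⁻(aq)
The solution already contains Ba²⁺ at 2.2×10⁻² mol/L. Let s be the molar solubility of BaCO₃.
[Ba²⁺] ≈ 2.2×10⁻² mol/L (common ion dominates); [CO₃²⁻] = s.
Ksp = [Ba²⁺][CO₃²⁻] = (2.2×10⁻²)s
s = 6.3×10⁻⁹ / (2.2×10⁻²) = 2.9×10⁻⁷
s = 2.9×10⁻⁷ mol/L

2.9×10⁻⁷ M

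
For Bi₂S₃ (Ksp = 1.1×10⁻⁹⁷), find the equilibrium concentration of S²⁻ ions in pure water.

Bi₂S₃(s) ⇌ 2 Bi³⁺(aq) + 3 S²⁻(aq)
For each mole of Bi₂S₃ that dissolves per liter, [Bi³⁺] = 2s and [S²⁻] = 3s; let s denote this solubility.
Ksp = [Bi³⁺]^2[S²⁻]^3 = (2s)^2 · (3s)^3 = 108s^5 = 1.1×10⁻⁹⁷
s = 1.6×10⁻²⁰ mol/L
[S²⁻] = 3s = 4.8×10⁻²⁰ mol/L

4.8×10⁻²⁰ M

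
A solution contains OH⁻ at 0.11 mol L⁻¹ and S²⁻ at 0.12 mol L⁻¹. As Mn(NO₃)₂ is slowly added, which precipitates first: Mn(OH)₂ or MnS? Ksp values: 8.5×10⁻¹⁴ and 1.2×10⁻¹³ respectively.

A salt starts to precipitate once the ion product Q reaches its Ksp.
For Mn(OH)₂: [Mn²⁺] = (Ksp/[OH⁻]^2) = 7.0×10⁻¹² mol L⁻¹
For MnS: [Mn²⁺] = (Ksp/[S²⁻]) = 1.0×10⁻¹² mol L⁻¹
MnS requires the lower [Mn²⁺], so it precipitates first.

MnS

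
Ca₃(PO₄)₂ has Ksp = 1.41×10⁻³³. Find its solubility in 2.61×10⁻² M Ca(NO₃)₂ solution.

Ca₃(PO₄)₂(s) ⇌ 3 Ca²⁺(aq) + 2 PO₄³⁻(aq)
With Ca²⁺ already at 2.61×10⁻² M and s small, take [Ca²⁺] ≈ 2.61×10⁻² M and [PO₄³⁻] = 2s.
Ksp = [Ca²⁺]^3[PO₄³⁻]^2 = (2.61×10⁻²)^3(2s)^2
(2s)^2 = 1.41×10⁻³³ / (2.61×10⁻²)^3 = 7.93×10⁻²⁹
s = 4.45×10⁻¹⁵ M

4.45×10⁻¹⁵ M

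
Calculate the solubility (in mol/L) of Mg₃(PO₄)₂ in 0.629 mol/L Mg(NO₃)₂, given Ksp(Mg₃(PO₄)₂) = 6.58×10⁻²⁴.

2.57×10⁻¹² M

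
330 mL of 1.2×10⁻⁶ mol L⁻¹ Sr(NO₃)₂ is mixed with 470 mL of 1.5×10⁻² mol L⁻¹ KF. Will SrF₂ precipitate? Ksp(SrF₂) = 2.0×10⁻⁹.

The combined volume is 800 mL.
[Sr²⁺] = (1.2×10⁻⁶)(330)/800 = 5.0×10⁻⁷ mol L⁻¹
[F⁻] = (1.5×10⁻²)(470)/800 = 8.8×10⁻³ mol L⁻¹
Q = [Sr²⁺][F⁻]^2 = 3.8×10⁻¹¹
Since Q (3.8×10⁻¹¹) is less than Ksp (2.0×10⁻⁹), no SrF₂ precipitates.

No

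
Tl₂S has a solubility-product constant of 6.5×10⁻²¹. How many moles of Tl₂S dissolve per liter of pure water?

1.2×10⁻⁷ M

Tl₂S(s) ⇌ 2 Tl⁺(aq) + S²⁻(aq)
Let s be the molar solubility. Then [Tl⁺] = 2s and [S²⁻] = s.
Ksp = [Tl⁺]^2[S²⁻] = (2s)^2 · s = 4s^3
4s^3 = 6.5×10⁻²¹  ⇒  s^3 = 1.6×10⁻²¹
s = 1.2×10⁻⁷ M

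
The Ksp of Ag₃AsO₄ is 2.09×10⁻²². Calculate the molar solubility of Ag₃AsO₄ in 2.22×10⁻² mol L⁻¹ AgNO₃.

1.91×10⁻¹⁷ M

Ag₃AsO₄(s) ⇌ 3 Ag⁺(aq) + AsO₄³⁻(aq)
The solution already contains Ag⁺ at 2.22×10⁻² mol L⁻¹. Let s be the molar solubility of Ag₃AsO₄.
[Ag⁺] ≈ 2.22×10⁻² mol L⁻¹ (common ion dominates); [AsO₄³⁻] = s.
Ksp = [Ag⁺]^3[AsO₄³⁻] = (2.22×10⁻²)^3s
s = 2.09×10⁻²² / (2.22×10⁻²)^3 = 1.91×10⁻¹⁷
s = 1.91×10⁻¹⁷ mol L⁻¹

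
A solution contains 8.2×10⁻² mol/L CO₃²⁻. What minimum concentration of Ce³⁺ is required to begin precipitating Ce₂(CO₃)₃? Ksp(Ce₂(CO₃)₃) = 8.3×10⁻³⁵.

Precipitation of each salt begins when its ion product equals Ksp.
Ce₂(CO₃)₃(s) ⇌ 2 Ce³⁺(aq) + 3 CO₃²⁻(aq)
Ksp = [Ce³⁺]^2[CO₃²⁻]^3 = [Ce³⁺]^2(8.2×10⁻²)^3
[Ce³⁺]^2 = 8.3×10⁻³⁵ / (8.2×10⁻²)^3 = 1.5×10⁻³¹
[Ce³⁺] = 3.9×10⁻¹⁶ mol/L

3.9×10⁻¹⁶ M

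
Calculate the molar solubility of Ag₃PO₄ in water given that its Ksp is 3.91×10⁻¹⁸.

Ag₃PO₄(s) ⇌ 3 Ag⁺(aq) + PO₄³⁻(aq)
With molar solubility s: [Ag⁺] = 3s, [PO₄³⁻] = s.
Ksp = [Ag⁺]^3[PO₄³⁻] = (3s)^3 · s = 27s^4
27s^4 = 3.91×10⁻¹⁸  ⇒  s^4 = 1.45×10⁻¹⁹
Taking the 4th root, s = 1.95×10⁻⁵ M.

1.95×10⁻⁵ M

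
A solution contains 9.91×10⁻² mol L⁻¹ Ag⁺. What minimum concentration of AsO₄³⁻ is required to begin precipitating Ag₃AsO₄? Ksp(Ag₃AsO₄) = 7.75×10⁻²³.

7.96×10⁻²⁰ M

Precipitation begins when Q = Ksp.
Ag₃AsO₄(s) ⇌ 3 Ag⁺(aq) + AsO₄³⁻(aq)
Ksp = [Ag⁺]^3[AsO₄³⁻] = [AsO₄³⁻](9.91×10⁻²)^3
[AsO₄³⁻] = 7.75×10⁻²³ / (9.91×10⁻²)^3 = 7.96×10⁻²⁰
[AsO₄³⁻] = 7.96×10⁻²⁰ mol L⁻¹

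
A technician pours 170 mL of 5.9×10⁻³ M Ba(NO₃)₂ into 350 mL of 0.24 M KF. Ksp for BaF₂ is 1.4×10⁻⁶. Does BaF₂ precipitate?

After mixing, V = 170 mL + 350 mL = 520 mL.
[Ba²⁺] = (5.9×10⁻³)(170)/520 = 1.9×10⁻³ M
[F⁻] = (0.24)(350)/520 = 0.16 M
Q = [Ba²⁺][F⁻]^2 = 5.0×10⁻⁵
Because Q > Ksp (5.0×10⁻⁵ vs 1.4×10⁻⁶), a precipitate of BaF₂ forms.

Yes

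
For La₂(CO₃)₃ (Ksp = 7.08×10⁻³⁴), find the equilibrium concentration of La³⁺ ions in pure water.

1.84×10⁻⁷ M

La₂(CO₃)₃(s) ⇌ 2 La³⁺(aq) + 3 CO₃²⁻(aq)
Call the molar solubility s, so that [La³⁺] = 2s and [CO₃²⁻] = 3s.
Ksp = [La³⁺]^2[CO₃²⁻]^3 = (2s)^2 · (3s)^3 = 108s^5 = 7.08×10⁻³⁴
s = 9.19×10⁻⁸ mol/L
[La³⁺] = 2s = 1.84×10⁻⁷ mol/L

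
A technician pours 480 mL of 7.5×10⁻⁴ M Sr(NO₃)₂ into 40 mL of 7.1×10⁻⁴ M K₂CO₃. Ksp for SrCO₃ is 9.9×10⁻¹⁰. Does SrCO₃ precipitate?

Yes

After mixing, V = 480 mL + 40 mL = 520 mL.
[Sr²⁺] = (7.5×10⁻⁴)(480)/520 = 6.9×10⁻⁴ M
[CO₃²⁻] = (7.1×10⁻⁴)(40)/520 = 5.5×10⁻⁵ M
Q = [Sr²⁺][CO₃²⁻] = 3.8×10⁻⁸
Because Q > Ksp (3.8×10⁻⁸ vs 9.9×10⁻¹⁰), a precipitate of SrCO₃ forms.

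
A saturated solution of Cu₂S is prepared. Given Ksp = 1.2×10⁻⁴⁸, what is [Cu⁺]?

Cu₂S(s) ⇌ 2 Cu⁺(aq) + S²⁻(aq)
For each mole of Cu₂S that dissolves per liter, [Cu⁺] = 2s and [S²⁻] = s; let s denote this solubility.
Ksp = [Cu⁺]^2[S²⁻] = (2s)^2 · s = 4s^3 = 1.2×10⁻⁴⁸
s = 6.7×10⁻¹⁷ mol L⁻¹
[Cu⁺] = 2s = 1.3×10⁻¹⁶ mol L⁻¹

1.3×10⁻¹⁶ M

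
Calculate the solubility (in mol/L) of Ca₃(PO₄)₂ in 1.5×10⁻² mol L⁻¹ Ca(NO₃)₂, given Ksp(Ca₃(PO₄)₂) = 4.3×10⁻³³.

1.8×10⁻¹⁴ M

Ca₃(PO₄)₂(s) ⇌ 3 Ca²⁺(aq) + 2 PO₄³⁻(aq)
Let s be the solubility of Ca₃(PO₄)₂ here. The common ion gives [Ca²⁺] ≈ 1.5×10⁻² mol L⁻¹, and [PO₄³⁻] = 2s.
Ksp = [Ca²⁺]^3[PO₄³⁻]^2 = (1.5×10⁻²)^3(2s)^2
(2s)^2 = 4.3×10⁻³³ / (1.5×10⁻²)^3 = 1.3×10⁻²⁷
s = 1.8×10⁻¹⁴ mol L⁻¹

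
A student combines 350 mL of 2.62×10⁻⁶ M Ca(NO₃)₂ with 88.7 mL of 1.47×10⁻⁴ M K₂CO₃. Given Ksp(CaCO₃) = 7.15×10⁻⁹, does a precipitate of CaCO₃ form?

No

The combined volume is 438.7 mL.
[Ca²⁺] = (2.62×10⁻⁶)(350)/438.7 = 2.09×10⁻⁶ M
[CO₃²⁻] = (1.47×10⁻⁴)(88.7)/438.7 = 2.97×10⁻⁵ M
Q = [Ca²⁺][CO₃²⁻] = 6.21×10⁻¹¹
Since Q (6.21×10⁻¹¹) is less than Ksp (7.15×10⁻⁹), no CaCO₃ precipitates.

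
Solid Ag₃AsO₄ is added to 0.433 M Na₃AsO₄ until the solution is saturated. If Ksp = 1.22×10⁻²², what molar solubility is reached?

Ag₃AsO₄(s) ⇌ 3 Ag⁺(aq) + AsO₄³⁻(aq)
The solution already contains AsO₄³⁻ at 0.433 M. Let s be the molar solubility of Ag₃AsO₄.
[AsO₄³⁻] ≈ 0.433 M (common ion dominates); [Ag⁺] = 3s.
Ksp = [Ag⁺]^3[AsO₄³⁻] = (3s)^3(0.433)
(3s)^3 = 1.22×10⁻²² / (0.433) = 2.82×10⁻²²
s = 2.19×10⁻⁸ M

2.19×10⁻⁸ M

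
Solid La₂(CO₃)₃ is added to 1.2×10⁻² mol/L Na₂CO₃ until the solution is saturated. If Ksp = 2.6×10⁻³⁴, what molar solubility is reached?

La₂(CO₃)₃(s) ⇌ 2 La³⁺(aq) + 3 CO₃²⁻(aq)
The solution already contains CO₃²⁻ at 1.2×10⁻² mol/L. Let s be the molar solubility of La₂(CO₃)₃.
[CO₃²⁻] ≈ 1.2×10⁻² mol/L (common ion dominates); [La³⁺] = 2s.
Ksp = [La³⁺]^2[CO₃²⁻]^3 = (2s)^2(1.2×10⁻²)^3
(2s)^2 = 2.6×10⁻³⁴ / (1.2×10⁻²)^3 = 1.5×10⁻²⁸
s = 6.1×10⁻¹⁵ mol/L

6.1×10⁻¹⁵ M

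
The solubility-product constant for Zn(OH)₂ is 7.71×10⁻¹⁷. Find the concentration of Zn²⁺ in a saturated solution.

2.68×10⁻⁶ M

Zn(OH)₂(s) ⇌ Zn²⁺(aq) + 2 OH⁻(aq)
If s mol/L of Zn(OH)₂ dissolves, [Zn²⁺] = s and [OH⁻] = 2s.
Ksp = [Zn²⁺][OH⁻]^2 = s · (2s)^2 = 4s^3 = 7.71×10⁻¹⁷
s = 2.68×10⁻⁶ mol L⁻¹
[Zn²⁺] = s = 2.68×10⁻⁶ mol L⁻¹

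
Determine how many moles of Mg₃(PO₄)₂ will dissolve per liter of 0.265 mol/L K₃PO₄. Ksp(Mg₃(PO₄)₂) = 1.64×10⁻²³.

2.05×10⁻⁸ M

Mg₃(PO₄)₂(s) ⇌ 3 Mg²⁺(aq) + 2 PO₄³⁻(aq)
With PO₄³⁻ already at 0.265 mol/L and s small, take [PO₄³⁻] ≈ 0.265 mol/L and [Mg²⁺] = 3s.
Ksp = [Mg²⁺]^3[PO₄³⁻]^2 = (3s)^3(0.265)^2
(3s)^3 = 1.64×10⁻²³ / (0.265)^2 = 2.34×10⁻²²
s = 2.05×10⁻⁸ mol/L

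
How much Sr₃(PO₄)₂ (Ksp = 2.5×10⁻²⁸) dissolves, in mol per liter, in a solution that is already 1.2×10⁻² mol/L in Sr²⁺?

Sr₃(PO₄)₂(s) ⇌ 3 Sr²⁺(aq) + 2 PO₄³⁻(aq)
Sr²⁺ is already present at 1.2×10⁻² mol/L. If s mol/L of Sr₃(PO₄)₂ dissolves, [PO₄³⁻] = 2s while [Sr²⁺] ≈ 1.2×10⁻² mol/L.
Ksp = [Sr²⁺]^3[PO₄³⁻]^2 = (1.2×10⁻²)^3(2s)^2
(2s)^2 = 2.5×10⁻²⁸ / (1.2×10⁻²)^3 = 1.4×10⁻²²
s = 6.0×10⁻¹² mol/L

6.0×10⁻¹² M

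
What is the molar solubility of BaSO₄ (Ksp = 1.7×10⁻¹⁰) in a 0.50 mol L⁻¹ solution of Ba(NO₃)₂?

BaSO₄(s) ⇌ Ba²⁺(aq) + SO₄²⁻(aq)
Ba²⁺ is already present at 0.50 mol L⁻¹. If s mol/L of BaSO₄ dissolves, [SO₄²⁻] = s while [Ba²⁺] ≈ 0.50 mol L⁻¹.
Ksp = [Ba²⁺][SO₄²⁻] = (0.50)s
s = 1.7×10⁻¹⁰ / (0.50) = 3.4×10⁻¹⁰
s = 3.4×10⁻¹⁰ mol L⁻¹

3.4×10⁻¹⁰ M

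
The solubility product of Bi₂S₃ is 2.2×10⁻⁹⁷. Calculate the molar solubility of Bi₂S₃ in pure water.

Bi₂S₃(s) ⇌ 2 Bi³⁺(aq) + 3 S²⁻(aq)
If s mol/L of Bi₂S₃ dissolves, [Bi³⁺] = 2s and [S²⁻] = 3s.
Ksp = [Bi³⁺]^2[S²⁻]^3 = (2s)^2 · (3s)^3 = 108s^5
108s^5 = 2.2×10⁻⁹⁷  ⇒  s^5 = 2.0×10⁻⁹⁹
s = (2.0×10⁻⁹⁹)^(1/5) = 1.8×10⁻²⁰ M

1.8×10⁻²⁰ M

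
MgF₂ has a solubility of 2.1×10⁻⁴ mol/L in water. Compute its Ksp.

MgF₂(s) ⇌ Mg²⁺(aq) + 2 F⁻(aq)
Let s be the molar solubility. Then [Mg²⁺] = s and [F⁻] = 2s.
Ksp = [Mg²⁺][F⁻]^2 = s · (2s)^2 = 4s^3
Ksp = 4 × (2.1×10⁻⁴)^3 = 3.7×10⁻¹¹

Ksp = 3.7×10⁻¹¹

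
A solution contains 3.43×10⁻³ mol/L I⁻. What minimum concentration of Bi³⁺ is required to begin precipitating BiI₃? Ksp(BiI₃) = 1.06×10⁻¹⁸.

The threshold for precipitation is Q = Ksp.
BiI₃(s) ⇌ Bi³⁺(aq) + 3 I⁻(aq)
Ksp = [Bi³⁺][I⁻]^3 = [Bi³⁺](3.43×10⁻³)^3
[Bi³⁺] = 1.06×10⁻¹⁸ / (3.43×10⁻³)^3 = 2.63×10⁻¹¹
[Bi³⁺] = 2.63×10⁻¹¹ mol/L

2.63×10⁻¹¹ M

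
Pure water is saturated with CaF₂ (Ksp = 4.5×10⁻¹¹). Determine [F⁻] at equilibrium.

CaF₂(s) ⇌ Ca²⁺(aq) + 2 F⁻(aq)
Call the molar solubility s, so that [Ca²⁺] = s and [F⁻] = 2s.
Ksp = [Ca²⁺][F⁻]^2 = s · (2s)^2 = 4s^3 = 4.5×10⁻¹¹
s = 2.2×10⁻⁴ mol L⁻¹
[F⁻] = 2s = 4.5×10⁻⁴ mol L⁻¹

4.5×10⁻⁴ M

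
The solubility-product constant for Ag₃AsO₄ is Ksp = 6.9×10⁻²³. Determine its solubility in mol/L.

Ag₃AsO₄(s) ⇌ 3 Ag⁺(aq) + AsO₄³⁻(aq)
If s mol/L of Ag₃AsO₄ dissolves, [Ag⁺] = 3s and [AsO₄³⁻] = s.
Ksp = [Ag⁺]^3[AsO₄³⁻] = (3s)^3 · s = 27s^4
27s^4 = 6.9×10⁻²³  ⇒  s^4 = 2.6×10⁻²⁴
Taking the 4th root, s = 1.3×10⁻⁶ mol/L.

1.3×10⁻⁶ M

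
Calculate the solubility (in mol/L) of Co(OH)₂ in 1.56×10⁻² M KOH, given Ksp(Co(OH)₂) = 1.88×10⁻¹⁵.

7.73×10⁻¹² M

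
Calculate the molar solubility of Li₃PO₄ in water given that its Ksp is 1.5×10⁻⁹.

Li₃PO₄(s) ⇌ 3 Li⁺(aq) + PO₄³⁻(aq)
With molar solubility s: [Li⁺] = 3s, [PO₄³⁻] = s.
Ksp = [Li⁺]^3[PO₄³⁻] = (3s)^3 · s = 27s^4
27s^4 = 1.5×10⁻⁹  ⇒  s^4 = 5.6×10⁻¹¹
Taking the 4th root, s = 2.7×10⁻³ M.

2.7×10⁻³ M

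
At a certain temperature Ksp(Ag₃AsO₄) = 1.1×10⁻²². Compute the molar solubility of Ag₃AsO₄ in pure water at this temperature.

1.4×10⁻⁶ M

Ag₃AsO₄(s) ⇌ 3 Ag⁺(aq) + AsO₄³⁻(aq)
For each mole of Ag₃AsO₄ that dissolves per liter, [Ag⁺] = 3s and [AsO₄³⁻] = s; let s denote this solubility.
Ksp = [Ag⁺]^3[AsO₄³⁻] = (3s)^3 · s = 27s^4
27s^4 = 1.1×10⁻²²  ⇒  s^4 = 4.1×10⁻²⁴
s = (4.1×10⁻²⁴)^(1/4) = 1.4×10⁻⁶ mol/L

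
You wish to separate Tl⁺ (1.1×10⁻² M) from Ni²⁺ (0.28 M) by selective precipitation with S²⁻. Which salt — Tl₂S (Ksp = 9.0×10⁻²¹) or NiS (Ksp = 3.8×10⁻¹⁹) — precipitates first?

Precipitation of each salt begins when its ion product equals Ksp.
For Tl₂S: [S²⁻] = (Ksp/[Tl⁺]^2) = 7.4×10⁻¹⁷ M
For NiS: [S²⁻] = (Ksp/[Ni²⁺]) = 1.4×10⁻¹⁸ M
The smaller threshold [S²⁻] is reached first, so NiS precipitates first.

NiS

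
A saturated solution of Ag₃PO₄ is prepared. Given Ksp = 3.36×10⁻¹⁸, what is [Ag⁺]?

Ag₃PO₄(s) ⇌ 3 Ag⁺(aq) + PO₄³⁻(aq)
With molar solubility s: [Ag⁺] = 3s, [PO₄³⁻] = s.
Ksp = [Ag⁺]^3[PO₄³⁻] = (3s)^3 · s = 27s^4 = 3.36×10⁻¹⁸
s = 1.88×10⁻⁵ M
[Ag⁺] = 3s = 5.63×10⁻⁵ M

5.63×10⁻⁵ M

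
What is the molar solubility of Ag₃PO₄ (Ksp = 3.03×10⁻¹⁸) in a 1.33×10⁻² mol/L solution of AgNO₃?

1.29×10⁻¹² M

Ag₃PO₄(s) ⇌ 3 Ag⁺(aq) + PO₄³⁻(aq)
Ag⁺ is already present at 1.33×10⁻² mol/L. If s mol/L of Ag₃PO₄ dissolves, [PO₄³⁻] = s while [Ag⁺] ≈ 1.33×10⁻² mol/L.
Ksp = [Ag⁺]^3[PO₄³⁻] = (1.33×10⁻²)^3s
s = 3.03×10⁻¹⁸ / (1.33×10⁻²)^3 = 1.29×10⁻¹²
s = 1.29×10⁻¹² mol/L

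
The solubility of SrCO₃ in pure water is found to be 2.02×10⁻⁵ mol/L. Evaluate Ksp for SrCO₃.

Ksp = 4.08×10⁻¹⁰

SrCO₃(s) ⇌ Sr²⁺(aq) + CO₃²⁻(aq)
If s mol/L of SrCO₃ dissolves, [Sr²⁺] = s and [CO₃²⁻] = s.
Ksp = [Sr²⁺][CO₃²⁻] = s · s = s^2
Ksp = (2.02×10⁻⁵)^2 = 4.08×10⁻¹⁰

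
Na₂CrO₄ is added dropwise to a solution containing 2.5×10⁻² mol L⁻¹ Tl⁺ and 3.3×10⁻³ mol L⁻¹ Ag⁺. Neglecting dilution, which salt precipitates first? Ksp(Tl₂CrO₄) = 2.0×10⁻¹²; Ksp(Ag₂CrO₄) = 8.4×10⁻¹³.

Precipitation of each salt begins when its ion product equals Ksp.
For Tl₂CrO₄: [CrO₄²⁻] = (Ksp/[Tl⁺]^2) = 3.2×10⁻⁹ mol L⁻¹
For Ag₂CrO₄: [CrO₄²⁻] = (Ksp/[Ag⁺]^2) = 7.7×10⁻⁸ mol L⁻¹
Tl₂CrO₄ requires the lower [CrO₄²⁻], so it precipitates first.

Tl₂CrO₄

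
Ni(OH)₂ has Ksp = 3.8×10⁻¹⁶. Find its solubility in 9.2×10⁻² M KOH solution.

Ni(OH)₂(s) ⇌ Ni²⁺(aq) + 2 OH⁻(aq)
OH⁻ is already present at 9.2×10⁻² M. If s mol/L of Ni(OH)₂ dissolves, [Ni²⁺] = s while [OH⁻] ≈ 9.2×10⁻² M.
Ksp = [Ni²⁺][OH⁻]^2 = s(9.2×10⁻²)^2
s = 3.8×10⁻¹⁶ / (9.2×10⁻²)^2 = 4.5×10⁻¹⁴
s = 4.5×10⁻¹⁴ M

4.5×10⁻¹⁴ M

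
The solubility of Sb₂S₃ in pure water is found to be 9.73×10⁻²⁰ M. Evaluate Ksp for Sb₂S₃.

Ksp = 9.42×10⁻⁹⁴

Sb₂S₃(s) ⇌ 2 Sb³⁺(aq) + 3 S²⁻(aq)
Let s be the molar solubility. Then [Sb³⁺] = 2s and [S²⁻] = 3s.
Ksp = [Sb³⁺]^2[S²⁻]^3 = (2s)^2 · (3s)^3 = 108s^5
Ksp = 108 × (9.73×10⁻²⁰)^5 = 9.42×10⁻⁹⁴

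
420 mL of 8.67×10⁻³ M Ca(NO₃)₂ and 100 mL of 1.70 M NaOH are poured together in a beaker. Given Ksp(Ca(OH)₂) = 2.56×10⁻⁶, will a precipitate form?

The combined volume is 520 mL.
[Ca²⁺] = (8.67×10⁻³)(420)/520 = 7.00×10⁻³ M
[OH⁻] = (1.70)(100)/520 = 0.327 M
Q = [Ca²⁺][OH⁻]^2 = 7.48×10⁻⁴
Since Q (7.48×10⁻⁴) exceeds Ksp (2.56×10⁻⁶), Ca(OH)₂ will precipitate.

Yes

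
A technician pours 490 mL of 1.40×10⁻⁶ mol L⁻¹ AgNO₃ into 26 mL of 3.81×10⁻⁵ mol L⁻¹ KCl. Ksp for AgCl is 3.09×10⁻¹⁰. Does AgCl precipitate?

No

Total volume after mixing = 490 + 26 = 516 mL.
[Ag⁺] = (1.40×10⁻⁶)(490)/516 = 1.33×10⁻⁶ mol L⁻¹
[Cl⁻] = (3.81×10⁻⁵)(26)/516 = 1.92×10⁻⁶ mol L⁻¹
Q = [Ag⁺][Cl⁻] = 2.55×10⁻¹²
Q < Ksp (2.55×10⁻¹² vs 3.09×10⁻¹⁰); the solution remains unsaturated and no precipitate forms.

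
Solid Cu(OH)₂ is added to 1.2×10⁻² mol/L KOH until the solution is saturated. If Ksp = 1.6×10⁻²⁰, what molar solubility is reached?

1.1×10⁻¹⁶ M

Cu(OH)₂(s) ⇌ Cu²⁺(aq) + 2 OH⁻(aq)
The solution already contains OH⁻ at 1.2×10⁻² mol/L. Let s be the molar solubility of Cu(OH)₂.
[OH⁻] ≈ 1.2×10⁻² mol/L (common ion dominates); [Cu²⁺] = s.
Ksp = [Cu²⁺][OH⁻]^2 = s(1.2×10⁻²)^2
s = 1.6×10⁻²⁰ / (1.2×10⁻²)^2 = 1.1×10⁻¹⁶
s = 1.1×10⁻¹⁶ mol/L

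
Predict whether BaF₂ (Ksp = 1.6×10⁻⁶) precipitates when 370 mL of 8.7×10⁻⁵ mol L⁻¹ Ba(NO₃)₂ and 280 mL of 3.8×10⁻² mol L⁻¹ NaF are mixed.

No

The combined volume is 650 mL.
[Ba²⁺] = (8.7×10⁻⁵)(370)/650 = 5.0×10⁻⁵ mol L⁻¹
[F⁻] = (3.8×10⁻²)(280)/650 = 1.6×10⁻² mol L⁻¹
Q = [Ba²⁺][F⁻]^2 = 1.3×10⁻⁸
Q < Ksp (1.3×10⁻⁸ vs 1.6×10⁻⁶); the solution remains unsaturated and no precipitate forms.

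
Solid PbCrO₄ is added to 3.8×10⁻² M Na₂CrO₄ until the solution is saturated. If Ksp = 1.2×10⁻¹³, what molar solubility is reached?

PbCrO₄(s) ⇌ Pb²⁺(aq) + CrO₄²⁻(aq)
With CrO₄²⁻ already at 3.8×10⁻² M and s small, take [CrO₄²⁻] ≈ 3.8×10⁻² M and [Pb²⁺] = s.
Ksp = [Pb²⁺][CrO₄²⁻] = s(3.8×10⁻²)
s = 1.2×10⁻¹³ / (3.8×10⁻²) = 3.2×10⁻¹²
s = 3.2×10⁻¹² M

3.2×10⁻¹² M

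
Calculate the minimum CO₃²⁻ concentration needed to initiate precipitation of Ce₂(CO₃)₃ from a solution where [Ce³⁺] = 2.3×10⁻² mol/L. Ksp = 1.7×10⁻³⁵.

3.2×10⁻¹¹ M

Precipitation begins when Q = Ksp.
Ce₂(CO₃)₃(s) ⇌ 2 Ce³⁺(aq) + 3 CO₃²⁻(aq)
Ksp = [Ce³⁺]^2[CO₃²⁻]^3 = [CO₃²⁻]^3(2.3×10⁻²)^2
[CO₃²⁻]^3 = 1.7×10⁻³⁵ / (2.3×10⁻²)^2 = 3.2×10⁻³²
[CO₃²⁻] = 3.2×10⁻¹¹ mol/L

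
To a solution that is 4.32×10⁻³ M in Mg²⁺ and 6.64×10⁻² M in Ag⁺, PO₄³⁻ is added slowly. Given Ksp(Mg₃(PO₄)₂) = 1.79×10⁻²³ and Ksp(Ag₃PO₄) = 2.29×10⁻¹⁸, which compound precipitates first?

Ag₃PO₄

Each salt precipitates once Q = Ksp for that salt.
For Mg₃(PO₄)₂: [PO₄³⁻] = (Ksp/[Mg²⁺]^3)^(1/2) = 1.49×10⁻⁸ M
For Ag₃PO₄: [PO₄³⁻] = (Ksp/[Ag⁺]^3) = 7.82×10⁻¹⁵ M
Ag₃PO₄ requires the lower [PO₄³⁻], so it precipitates first.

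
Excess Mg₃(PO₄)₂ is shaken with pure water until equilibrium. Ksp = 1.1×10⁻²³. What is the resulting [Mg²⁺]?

3.0×10⁻⁵ M

Mg₃(PO₄)₂(s) ⇌ 3 Mg²⁺(aq) + 2 PO₄³⁻(aq)
With molar solubility s: [Mg²⁺] = 3s, [PO₄³⁻] = 2s.
Ksp = [Mg²⁺]^3[PO₄³⁻]^2 = (3s)^3 · (2s)^2 = 108s^5 = 1.1×10⁻²³
s = 1.0×10⁻⁵ mol L⁻¹
[Mg²⁺] = 3s = 3.0×10⁻⁵ mol L⁻¹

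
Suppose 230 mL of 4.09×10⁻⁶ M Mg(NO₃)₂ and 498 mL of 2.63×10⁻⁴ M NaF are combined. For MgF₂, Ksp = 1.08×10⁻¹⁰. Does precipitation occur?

No

Total volume after mixing = 230 + 498 = 728 mL.
[Mg²⁺] = (4.09×10⁻⁶)(230)/728 = 1.29×10⁻⁶ M
[F⁻] = (2.63×10⁻⁴)(498)/728 = 1.80×10⁻⁴ M
Q = [Mg²⁺][F⁻]^2 = 4.18×10⁻¹⁴
Since Q (4.18×10⁻¹⁴) is less than Ksp (1.08×10⁻¹⁰), no MgF₂ precipitates.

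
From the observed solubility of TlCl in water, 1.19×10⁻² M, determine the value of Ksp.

Ksp = 1.42×10⁻⁴

TlCl(s) ⇌ Tl⁺(aq) + Cl⁻(aq)
For each mole of TlCl that dissolves per liter, [Tl⁺] = s and [Cl⁻] = s; let s denote this solubility.
Ksp = [Tl⁺][Cl⁻] = s · s = s^2
Ksp = (1.19×10⁻²)^2 = 1.42×10⁻⁴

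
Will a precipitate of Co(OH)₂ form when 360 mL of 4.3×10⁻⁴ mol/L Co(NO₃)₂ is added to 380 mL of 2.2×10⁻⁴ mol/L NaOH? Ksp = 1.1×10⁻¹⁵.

Yes

Total volume after mixing = 360 + 380 = 740 mL.
[Co²⁺] = (4.3×10⁻⁴)(360)/740 = 2.1×10⁻⁴ mol/L
[OH⁻] = (2.2×10⁻⁴)(380)/740 = 1.1×10⁻⁴ mol/L
Q = [Co²⁺][OH⁻]^2 = 2.7×10⁻¹²
Since Q (2.7×10⁻¹²) exceeds Ksp (1.1×10⁻¹⁵), Co(OH)₂ will precipitate.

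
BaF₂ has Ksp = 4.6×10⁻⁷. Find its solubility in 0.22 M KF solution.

BaF₂(s) ⇌ Ba²⁺(aq) + 2 F⁻(aq)
F⁻ is already present at 0.22 M. If s mol/L of BaF₂ dissolves, [Ba²⁺] = s while [F⁻] ≈ 0.22 M.
Ksp = [Ba²⁺][F⁻]^2 = s(0.22)^2
s = 4.6×10⁻⁷ / (0.22)^2 = 9.5×10⁻⁶
s = 9.5×10⁻⁶ M

9.5×10⁻⁶ M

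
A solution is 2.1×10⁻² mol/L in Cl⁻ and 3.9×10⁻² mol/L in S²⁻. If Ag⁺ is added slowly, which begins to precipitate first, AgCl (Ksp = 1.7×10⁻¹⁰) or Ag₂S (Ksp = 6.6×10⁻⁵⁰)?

Each salt precipitates once Q = Ksp for that salt.
For AgCl: [Ag⁺] = (Ksp/[Cl⁻]) = 8.1×10⁻⁹ mol/L
For Ag₂S: [Ag⁺] = (Ksp/[S²⁻])^(1/2) = 1.3×10⁻²⁴ mol/L
Since Ag₂S needs less Ag⁺ to reach saturation, it precipitates first.

Ag₂S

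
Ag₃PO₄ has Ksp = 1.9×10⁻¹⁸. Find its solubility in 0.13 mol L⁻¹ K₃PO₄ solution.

Ag₃PO₄(s) ⇌ 3 Ag⁺(aq) + PO₄³⁻(aq)
With PO₄³⁻ already at 0.13 mol L⁻¹ and s small, take [PO₄³⁻] ≈ 0.13 mol L⁻¹ and [Ag⁺] = 3s.
Ksp = [Ag⁺]^3[PO₄³⁻] = (3s)^3(0.13)
(3s)^3 = 1.9×10⁻¹⁸ / (0.13) = 1.5×10⁻¹⁷
s = 8.1×10⁻⁷ mol L⁻¹

8.1×10⁻⁷ M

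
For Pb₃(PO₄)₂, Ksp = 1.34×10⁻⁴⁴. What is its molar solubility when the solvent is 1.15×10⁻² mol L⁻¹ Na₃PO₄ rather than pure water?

1.55×10⁻¹⁴ M

Pb₃(PO₄)₂(s) ⇌ 3 Pb²⁺(aq) + 2 PO₄³⁻(aq)
The solution already contains PO₄³⁻ at 1.15×10⁻² mol L⁻¹. Let s be the molar solubility of Pb₃(PO₄)₂.
[PO₄³⁻] ≈ 1.15×10⁻² mol L⁻¹ (common ion dominates); [Pb²⁺] = 3s.
Ksp = [Pb²⁺]^3[PO₄³⁻]^2 = (3s)^3(1.15×10⁻²)^2
(3s)^3 = 1.34×10⁻⁴⁴ / (1.15×10⁻²)^2 = 1.01×10⁻⁴⁰
s = 1.55×10⁻¹⁴ mol L⁻¹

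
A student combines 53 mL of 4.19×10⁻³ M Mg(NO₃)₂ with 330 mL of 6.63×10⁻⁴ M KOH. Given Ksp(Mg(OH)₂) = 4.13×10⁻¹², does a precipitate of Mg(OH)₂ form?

Yes

The combined volume is 383 mL.
[Mg²⁺] = (4.19×10⁻³)(53)/383 = 5.80×10⁻⁴ M
[OH⁻] = (6.63×10⁻⁴)(330)/383 = 5.71×10⁻⁴ M
Q = [Mg²⁺][OH⁻]^2 = 1.89×10⁻¹⁰
Because Q > Ksp (1.89×10⁻¹⁰ vs 4.13×10⁻¹²), a precipitate of Mg(OH)₂ forms.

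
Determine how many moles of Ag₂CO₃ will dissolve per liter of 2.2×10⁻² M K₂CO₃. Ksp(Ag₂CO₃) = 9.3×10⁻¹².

1.0×10⁻⁵ M

Ag₂CO₃(s) ⇌ 2 Ag⁺(aq) + CO₃²⁻(aq)
With CO₃²⁻ already at 2.2×10⁻² M and s small, take [CO₃²⁻] ≈ 2.2×10⁻² M and [Ag⁺] = 2s.
Ksp = [Ag⁺]^2[CO₃²⁻] = (2s)^2(2.2×10⁻²)
(2s)^2 = 9.3×10⁻¹² / (2.2×10⁻²) = 4.2×10⁻¹⁰
s = 1.0×10⁻⁵ M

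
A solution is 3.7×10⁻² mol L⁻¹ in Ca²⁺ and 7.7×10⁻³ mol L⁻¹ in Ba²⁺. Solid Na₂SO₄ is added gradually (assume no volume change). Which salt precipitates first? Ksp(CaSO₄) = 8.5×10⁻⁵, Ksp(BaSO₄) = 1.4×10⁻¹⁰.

BaSO₄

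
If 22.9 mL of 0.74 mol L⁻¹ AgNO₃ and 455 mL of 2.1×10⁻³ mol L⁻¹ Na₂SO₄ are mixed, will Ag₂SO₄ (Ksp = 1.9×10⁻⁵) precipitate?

No

After mixing, V = 22.9 mL + 455 mL = 477.9 mL.
[Ag⁺] = (0.74)(22.9)/477.9 = 3.5×10⁻² mol L⁻¹
[SO₄²⁻] = (2.1×10⁻³)(455)/477.9 = 2.0×10⁻³ mol L⁻¹
Q = [Ag⁺]^2[SO₄²⁻] = 2.5×10⁻⁶
Since Q (2.5×10⁻⁶) is less than Ksp (1.9×10⁻⁵), no Ag₂SO₄ precipitates.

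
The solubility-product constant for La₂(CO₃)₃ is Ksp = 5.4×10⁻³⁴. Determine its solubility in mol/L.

8.7×10⁻⁸ M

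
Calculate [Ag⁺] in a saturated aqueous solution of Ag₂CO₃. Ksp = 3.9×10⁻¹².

2.0×10⁻⁴ M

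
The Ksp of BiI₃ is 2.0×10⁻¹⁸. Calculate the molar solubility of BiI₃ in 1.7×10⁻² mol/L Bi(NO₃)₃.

BiI₃(s) ⇌ Bi³⁺(aq) + 3 I⁻(aq)
The solution already contains Bi³⁺ at 1.7×10⁻² mol/L. Let s be the molar solubility of BiI₃.
[Bi³⁺] ≈ 1.7×10⁻² mol/L (common ion dominates); [I⁻] = 3s.
Ksp = [Bi³⁺][I⁻]^3 = (1.7×10⁻²)(3s)^3
(3s)^3 = 2.0×10⁻¹⁸ / (1.7×10⁻²) = 1.2×10⁻¹⁶
s = 1.6×10⁻⁶ mol/L

1.6×10⁻⁶ M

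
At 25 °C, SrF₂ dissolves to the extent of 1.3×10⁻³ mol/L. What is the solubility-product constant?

Ksp = 8.8×10⁻⁹

SrF₂(s) ⇌ Sr²⁺(aq) + 2 F⁻(aq)
Call the molar solubility s, so that [Sr²⁺] = s and [F⁻] = 2s.
Ksp = [Sr²⁺][F⁻]^2 = s · (2s)^2 = 4s^3
Ksp = 4 × (1.3×10⁻³)^3 = 8.8×10⁻⁹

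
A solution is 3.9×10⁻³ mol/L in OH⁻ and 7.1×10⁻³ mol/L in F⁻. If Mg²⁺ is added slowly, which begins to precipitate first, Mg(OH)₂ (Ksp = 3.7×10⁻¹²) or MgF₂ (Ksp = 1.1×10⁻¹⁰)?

A salt starts to precipitate once the ion product Q reaches its Ksp.
For Mg(OH)₂: [Mg²⁺] = (Ksp/[OH⁻]^2) = 2.4×10⁻⁷ mol/L
For MgF₂: [Mg²⁺] = (Ksp/[F⁻]^2) = 2.2×10⁻⁶ mol/L
Mg(OH)₂ requires the lower [Mg²⁺], so it precipitates first.

Mg(OH)₂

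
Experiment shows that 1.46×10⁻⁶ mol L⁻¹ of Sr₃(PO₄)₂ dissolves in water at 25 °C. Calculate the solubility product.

Sr₃(PO₄)₂(s) ⇌ 3 Sr²⁺(aq) + 2 PO₄³⁻(aq)
Let s be the molar solubility. Then [Sr²⁺] = 3s and [PO₄³⁻] = 2s.
Ksp = [Sr²⁺]^3[PO₄³⁻]^2 = (3s)^3 · (2s)^2 = 108s^5
Ksp = 108 × (1.46×10⁻⁶)^5 = 7.16×10⁻²⁸

Ksp = 7.16×10⁻²⁸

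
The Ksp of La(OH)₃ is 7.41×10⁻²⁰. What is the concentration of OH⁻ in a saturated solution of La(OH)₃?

La(OH)₃(s) ⇌ La³⁺(aq) + 3 OH⁻(aq)
Call the molar solubility s, so that [La³⁺] = s and [OH⁻] = 3s.
Ksp = [La³⁺][OH⁻]^3 = s · (3s)^3 = 27s^4 = 7.41×10⁻²⁰
s = 7.24×10⁻⁶ M
[OH⁻] = 3s = 2.17×10⁻⁵ M

2.17×10⁻⁵ M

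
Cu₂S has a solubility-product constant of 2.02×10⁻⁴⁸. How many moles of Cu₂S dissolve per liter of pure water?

7.96×10⁻¹⁷ M

Cu₂S(s) ⇌ 2 Cu⁺(aq) + S²⁻(aq)
With molar solubility s: [Cu⁺] = 2s, [S²⁻] = s.
Ksp = [Cu⁺]^2[S²⁻] = (2s)^2 · s = 4s^3
4s^3 = 2.02×10⁻⁴⁸  ⇒  s^3 = 5.05×10⁻⁴⁹
Taking the 3rd root, s = 7.96×10⁻¹⁷ mol L⁻¹.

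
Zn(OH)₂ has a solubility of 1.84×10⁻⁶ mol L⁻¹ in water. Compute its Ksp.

Ksp = 2.49×10⁻¹⁷

Zn(OH)₂(s) ⇌ Zn²⁺(aq) + 2 OH⁻(aq)
For each mole of Zn(OH)₂ that dissolves per liter, [Zn²⁺] = s and [OH⁻] = 2s; let s denote this solubility.
Ksp = [Zn²⁺][OH⁻]^2 = s · (2s)^2 = 4s^3
Ksp = 4 × (1.84×10⁻⁶)^3 = 2.49×10⁻¹⁷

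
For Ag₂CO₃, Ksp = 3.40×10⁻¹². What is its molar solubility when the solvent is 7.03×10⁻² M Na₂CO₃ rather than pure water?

Ag₂CO₃(s) ⇌ 2 Ag⁺(aq) + CO₃²⁻(aq)
The solution already contains CO₃²⁻ at 7.03×10⁻² M. Let s be the molar solubility of Ag₂CO₃.
[CO₃²⁻] ≈ 7.03×10⁻² M (common ion dominates); [Ag⁺] = 2s.
Ksp = [Ag⁺]^2[CO₃²⁻] = (2s)^2(7.03×10⁻²)
(2s)^2 = 3.40×10⁻¹² / (7.03×10⁻²) = 4.84×10⁻¹¹
s = 3.48×10⁻⁶ M

3.48×10⁻⁶ M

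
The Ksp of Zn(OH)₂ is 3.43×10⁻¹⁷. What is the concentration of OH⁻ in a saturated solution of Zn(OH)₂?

Zn(OH)₂(s) ⇌ Zn²⁺(aq) + 2 OH⁻(aq)
Call the molar solubility s, so that [Zn²⁺] = s and [OH⁻] = 2s.
Ksp = [Zn²⁺][OH⁻]^2 = s · (2s)^2 = 4s^3 = 3.43×10⁻¹⁷
s = 2.05×10⁻⁶ mol/L
[OH⁻] = 2s = 4.09×10⁻⁶ mol/L

4.09×10⁻⁶ M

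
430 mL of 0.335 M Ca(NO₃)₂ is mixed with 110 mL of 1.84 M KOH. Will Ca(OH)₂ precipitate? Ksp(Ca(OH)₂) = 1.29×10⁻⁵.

Total volume after mixing = 430 + 110 = 540 mL.
[Ca²⁺] = (0.335)(430)/540 = 0.267 M
[OH⁻] = (1.84)(110)/540 = 0.375 M
Q = [Ca²⁺][OH⁻]^2 = 3.75×10⁻²
Because Q > Ksp (3.75×10⁻² vs 1.29×10⁻⁵), a precipitate of Ca(OH)₂ forms.

Yes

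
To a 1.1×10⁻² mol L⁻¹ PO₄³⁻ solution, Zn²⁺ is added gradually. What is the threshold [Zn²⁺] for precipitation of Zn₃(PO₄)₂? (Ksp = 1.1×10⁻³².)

The threshold for precipitation is Q = Ksp.
Zn₃(PO₄)₂(s) ⇌ 3 Zn²⁺(aq) + 2 PO₄³⁻(aq)
Ksp = [Zn²⁺]^3[PO₄³⁻]^2 = [Zn²⁺]^3(1.1×10⁻²)^2
[Zn²⁺]^3 = 1.1×10⁻³² / (1.1×10⁻²)^2 = 9.1×10⁻²⁹
[Zn²⁺] = 4.5×10⁻¹⁰ mol L⁻¹

4.5×10⁻¹⁰ M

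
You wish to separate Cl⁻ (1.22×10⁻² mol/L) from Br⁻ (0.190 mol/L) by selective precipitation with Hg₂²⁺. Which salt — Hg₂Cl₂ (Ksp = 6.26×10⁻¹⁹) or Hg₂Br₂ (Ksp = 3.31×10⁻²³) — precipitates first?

A salt starts to precipitate once the ion product Q reaches its Ksp.
For Hg₂Cl₂: [Hg₂²⁺] = (Ksp/[Cl⁻]^2) = 4.21×10⁻¹⁵ mol/L
For Hg₂Br₂: [Hg₂²⁺] = (Ksp/[Br⁻]^2) = 9.17×10⁻²² mol/L
Hg₂Br₂ requires the lower [Hg₂²⁺], so it precipitates first.

Hg₂Br₂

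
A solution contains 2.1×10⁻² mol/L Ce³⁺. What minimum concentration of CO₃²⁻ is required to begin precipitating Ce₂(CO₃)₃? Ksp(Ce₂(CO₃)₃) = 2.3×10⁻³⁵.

A salt starts to precipitate once the ion product Q reaches its Ksp.
Ce₂(CO₃)₃(s) ⇌ 2 Ce³⁺(aq) + 3 CO₃²⁻(aq)
Ksp = [Ce³⁺]^2[CO₃²⁻]^3 = [CO₃²⁻]^3(2.1×10⁻²)^2
[CO₃²⁻]^3 = 2.3×10⁻³⁵ / (2.1×10⁻²)^2 = 5.2×10⁻³²
[CO₃²⁻] = 3.7×10⁻¹¹ mol/L

3.7×10⁻¹¹ M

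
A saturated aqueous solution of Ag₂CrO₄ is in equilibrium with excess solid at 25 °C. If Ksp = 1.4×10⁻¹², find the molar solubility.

Ag₂CrO₄(s) ⇌ 2 Ag⁺(aq) + CrO₄²⁻(aq)
If s mol/L of Ag₂CrO₄ dissolves, [Ag⁺] = 2s and [CrO₄²⁻] = s.
Ksp = [Ag⁺]^2[CrO₄²⁻] = (2s)^2 · s = 4s^3
4s^3 = 1.4×10⁻¹²  ⇒  s^3 = 3.5×10⁻¹³
Taking the 3rd root, s = 7.0×10⁻⁵ M.

7.0×10⁻⁵ M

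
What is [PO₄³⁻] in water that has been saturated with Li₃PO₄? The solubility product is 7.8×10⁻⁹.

4.1×10⁻³ M

Li₃PO₄(s) ⇌ 3 Li⁺(aq) + PO₄³⁻(aq)
For each mole of Li₃PO₄ that dissolves per liter, [Li⁺] = 3s and [PO₄³⁻] = s; let s denote this solubility.
Ksp = [Li⁺]^3[PO₄³⁻] = (3s)^3 · s = 27s^4 = 7.8×10⁻⁹
s = 4.1×10⁻³ mol/L
[PO₄³⁻] = s = 4.1×10⁻³ mol/L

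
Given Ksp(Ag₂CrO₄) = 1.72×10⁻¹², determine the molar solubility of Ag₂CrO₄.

7.55×10⁻⁵ M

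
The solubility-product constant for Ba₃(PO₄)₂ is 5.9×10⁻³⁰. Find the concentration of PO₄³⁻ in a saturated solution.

1.1×10⁻⁶ M

Ba₃(PO₄)₂(s) ⇌ 3 Ba²⁺(aq) + 2 PO₄³⁻(aq)
Let s be the molar solubility. Then [Ba²⁺] = 3s and [PO₄³⁻] = 2s.
Ksp = [Ba²⁺]^3[PO₄³⁻]^2 = (3s)^3 · (2s)^2 = 108s^5 = 5.9×10⁻³⁰
s = 5.6×10⁻⁷ M
[PO₄³⁻] = 2s = 1.1×10⁻⁶ M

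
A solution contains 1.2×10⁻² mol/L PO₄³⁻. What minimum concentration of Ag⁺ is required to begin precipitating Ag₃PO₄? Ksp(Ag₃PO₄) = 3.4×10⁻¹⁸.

6.6×10⁻⁶ M

Precipitation begins when Q = Ksp.
Ag₃PO₄(s) ⇌ 3 Ag⁺(aq) + PO₄³⁻(aq)
Ksp = [Ag⁺]^3[PO₄³⁻] = [Ag⁺]^3(1.2×10⁻²)
[Ag⁺]^3 = 3.4×10⁻¹⁸ / (1.2×10⁻²) = 2.8×10⁻¹⁶
[Ag⁺] = 6.6×10⁻⁶ mol/L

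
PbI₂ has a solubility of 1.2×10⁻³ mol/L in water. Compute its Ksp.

PbI₂(s) ⇌ Pb²⁺(aq) + 2 I⁻(aq)
With molar solubility s: [Pb²⁺] = s, [I⁻] = 2s.
Ksp = [Pb²⁺][I⁻]^2 = s · (2s)^2 = 4s^3
Ksp = 4 × (1.2×10⁻³)^3 = 6.9×10⁻⁹

Ksp = 6.9×10⁻⁹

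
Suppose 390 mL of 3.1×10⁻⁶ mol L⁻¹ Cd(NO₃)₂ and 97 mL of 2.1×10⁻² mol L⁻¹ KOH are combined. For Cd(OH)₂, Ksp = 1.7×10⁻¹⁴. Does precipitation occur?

The combined volume is 487 mL.
[Cd²⁺] = (3.1×10⁻⁶)(390)/487 = 2.5×10⁻⁶ mol L⁻¹
[OH⁻] = (2.1×10⁻²)(97)/487 = 4.2×10⁻³ mol L⁻¹
Q = [Cd²⁺][OH⁻]^2 = 4.3×10⁻¹¹
Since Q (4.3×10⁻¹¹) exceeds Ksp (1.7×10⁻¹⁴), Cd(OH)₂ will precipitate.

Yes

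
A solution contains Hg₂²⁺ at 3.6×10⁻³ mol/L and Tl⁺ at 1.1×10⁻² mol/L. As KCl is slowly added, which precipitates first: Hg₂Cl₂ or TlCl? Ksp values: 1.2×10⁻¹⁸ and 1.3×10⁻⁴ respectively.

The threshold for precipitation is Q = Ksp.
For Hg₂Cl₂: [Cl⁻] = (Ksp/[Hg₂²⁺])^(1/2) = 1.8×10⁻⁸ mol/L
For TlCl: [Cl⁻] = (Ksp/[Tl⁺]) = 1.2×10⁻² mol/L
The smaller threshold [Cl⁻] is reached first, so Hg₂Cl₂ precipitates first.

Hg₂Cl₂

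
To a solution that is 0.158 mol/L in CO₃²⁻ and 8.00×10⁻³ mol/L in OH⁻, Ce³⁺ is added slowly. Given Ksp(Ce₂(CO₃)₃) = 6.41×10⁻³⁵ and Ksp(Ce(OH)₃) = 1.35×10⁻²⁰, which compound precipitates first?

A salt starts to precipitate once the ion product Q reaches its Ksp.
For Ce₂(CO₃)₃: [Ce³⁺] = (Ksp/[CO₃²⁻]^3)^(1/2) = 1.27×10⁻¹⁶ mol/L
For Ce(OH)₃: [Ce³⁺] = (Ksp/[OH⁻]^3) = 2.64×10⁻¹⁴ mol/L
Since Ce₂(CO₃)₃ needs less Ce³⁺ to reach saturation, it precipitates first.

Ce₂(CO₃)₃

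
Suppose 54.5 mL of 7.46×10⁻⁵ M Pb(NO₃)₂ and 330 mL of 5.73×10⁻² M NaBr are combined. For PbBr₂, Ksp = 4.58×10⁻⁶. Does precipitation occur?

The combined volume is 384.5 mL.
[Pb²⁺] = (7.46×10⁻⁵)(54.5)/384.5 = 1.06×10⁻⁵ M
[Br⁻] = (5.73×10⁻²)(330)/384.5 = 4.92×10⁻² M
Q = [Pb²⁺][Br⁻]^2 = 2.56×10⁻⁸
Q = 2.56×10⁻⁸ < Ksp = 4.58×10⁻⁶, so the solution is unsaturated and no precipitate forms.

No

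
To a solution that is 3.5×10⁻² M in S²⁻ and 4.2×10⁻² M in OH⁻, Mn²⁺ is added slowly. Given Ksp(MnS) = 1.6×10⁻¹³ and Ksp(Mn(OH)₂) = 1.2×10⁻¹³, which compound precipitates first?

The threshold for precipitation is Q = Ksp.
For MnS: [Mn²⁺] = (Ksp/[S²⁻]) = 4.6×10⁻¹² M
For Mn(OH)₂: [Mn²⁺] = (Ksp/[OH⁻]^2) = 6.8×10⁻¹¹ M
Since MnS needs less Mn²⁺ to reach saturation, it precipitates first.

MnS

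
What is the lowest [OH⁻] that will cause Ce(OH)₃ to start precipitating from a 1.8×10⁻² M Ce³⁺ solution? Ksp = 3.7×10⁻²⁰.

Precipitation begins when Q = Ksp.
Ce(OH)₃(s) ⇌ Ce³⁺(aq) + 3 OH⁻(aq)
Ksp = [Ce³⁺][OH⁻]^3 = [OH⁻]^3(1.8×10⁻²)
[OH⁻]^3 = 3.7×10⁻²⁰ / (1.8×10⁻²) = 2.1×10⁻¹⁸
[OH⁻] = 1.3×10⁻⁶ M

1.3×10⁻⁶ M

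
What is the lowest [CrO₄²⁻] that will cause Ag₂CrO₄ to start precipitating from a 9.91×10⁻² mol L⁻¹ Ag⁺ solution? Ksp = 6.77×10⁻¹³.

6.89×10⁻¹¹ M

A salt starts to precipitate once the ion product Q reaches its Ksp.
Ag₂CrO₄(s) ⇌ 2 Ag⁺(aq) + CrO₄²⁻(aq)
Ksp = [Ag⁺]^2[CrO₄²⁻] = [CrO₄²⁻](9.91×10⁻²)^2
[CrO₄²⁻] = 6.77×10⁻¹³ / (9.91×10⁻²)^2 = 6.89×10⁻¹¹
[CrO₄²⁻] = 6.89×10⁻¹¹ mol L⁻¹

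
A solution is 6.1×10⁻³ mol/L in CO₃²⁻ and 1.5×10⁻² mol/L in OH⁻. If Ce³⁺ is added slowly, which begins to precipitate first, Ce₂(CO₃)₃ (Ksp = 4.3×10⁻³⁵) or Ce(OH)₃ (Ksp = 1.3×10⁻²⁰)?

A salt starts to precipitate once the ion product Q reaches its Ksp.
For Ce₂(CO₃)₃: [Ce³⁺] = (Ksp/[CO₃²⁻]^3)^(1/2) = 1.4×10⁻¹⁴ mol/L
For Ce(OH)₃: [Ce³⁺] = (Ksp/[OH⁻]^3) = 3.9×10⁻¹⁵ mol/L
Ce(OH)₃ requires the lower [Ce³⁺], so it precipitates first.

Ce(OH)₃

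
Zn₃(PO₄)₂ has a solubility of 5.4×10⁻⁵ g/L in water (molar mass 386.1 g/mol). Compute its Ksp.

s = (5.4×10⁻⁵ g L⁻¹)/(386.1 g mol⁻¹) = 1.399×10⁻⁷ M
Zn₃(PO₄)₂(s) ⇌ 3 Zn²⁺(aq) + 2 PO₄³⁻(aq)
Call the molar solubility s, so that [Zn²⁺] = 3s and [PO₄³⁻] = 2s.
Ksp = [Zn²⁺]^3[PO₄³⁻]^2 = (3s)^3 · (2s)^2 = 108s^5
Ksp = 108 × (1.399×10⁻⁷)^5 = 5.8×10⁻³³

Ksp = 5.8×10⁻³³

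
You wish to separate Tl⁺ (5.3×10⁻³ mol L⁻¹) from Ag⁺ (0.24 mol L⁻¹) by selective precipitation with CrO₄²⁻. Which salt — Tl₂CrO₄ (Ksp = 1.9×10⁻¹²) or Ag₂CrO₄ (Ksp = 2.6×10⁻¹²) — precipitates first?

Precipitation begins when Q = Ksp.
For Tl₂CrO₄: [CrO₄²⁻] = (Ksp/[Tl⁺]^2) = 6.8×10⁻⁸ mol L⁻¹
For Ag₂CrO₄: [CrO₄²⁻] = (Ksp/[Ag⁺]^2) = 4.5×10⁻¹¹ mol L⁻¹
The smaller threshold [CrO₄²⁻] is reached first, so Ag₂CrO₄ precipitates first.

Ag₂CrO₄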